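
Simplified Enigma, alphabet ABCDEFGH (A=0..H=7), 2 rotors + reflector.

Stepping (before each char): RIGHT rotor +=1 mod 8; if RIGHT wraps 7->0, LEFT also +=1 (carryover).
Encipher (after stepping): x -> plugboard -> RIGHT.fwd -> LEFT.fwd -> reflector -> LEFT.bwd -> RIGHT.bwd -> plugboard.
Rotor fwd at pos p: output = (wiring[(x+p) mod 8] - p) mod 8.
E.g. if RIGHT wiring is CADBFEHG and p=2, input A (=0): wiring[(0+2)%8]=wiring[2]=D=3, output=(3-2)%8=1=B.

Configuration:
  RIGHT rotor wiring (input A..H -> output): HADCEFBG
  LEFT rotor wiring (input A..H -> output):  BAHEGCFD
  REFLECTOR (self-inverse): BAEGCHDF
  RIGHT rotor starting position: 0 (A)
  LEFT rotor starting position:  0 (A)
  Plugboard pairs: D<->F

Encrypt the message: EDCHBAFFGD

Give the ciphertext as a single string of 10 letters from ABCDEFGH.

Char 1 ('E'): step: R->1, L=0; E->plug->E->R->E->L->G->refl->D->L'->H->R'->A->plug->A
Char 2 ('D'): step: R->2, L=0; D->plug->F->R->E->L->G->refl->D->L'->H->R'->E->plug->E
Char 3 ('C'): step: R->3, L=0; C->plug->C->R->C->L->H->refl->F->L'->G->R'->D->plug->F
Char 4 ('H'): step: R->4, L=0; H->plug->H->R->G->L->F->refl->H->L'->C->R'->D->plug->F
Char 5 ('B'): step: R->5, L=0; B->plug->B->R->E->L->G->refl->D->L'->H->R'->H->plug->H
Char 6 ('A'): step: R->6, L=0; A->plug->A->R->D->L->E->refl->C->L'->F->R'->E->plug->E
Char 7 ('F'): step: R->7, L=0; F->plug->D->R->E->L->G->refl->D->L'->H->R'->A->plug->A
Char 8 ('F'): step: R->0, L->1 (L advanced); F->plug->D->R->C->L->D->refl->G->L'->B->R'->G->plug->G
Char 9 ('G'): step: R->1, L=1; G->plug->G->R->F->L->E->refl->C->L'->G->R'->H->plug->H
Char 10 ('D'): step: R->2, L=1; D->plug->F->R->E->L->B->refl->A->L'->H->R'->E->plug->E

Answer: AEFFHEAGHE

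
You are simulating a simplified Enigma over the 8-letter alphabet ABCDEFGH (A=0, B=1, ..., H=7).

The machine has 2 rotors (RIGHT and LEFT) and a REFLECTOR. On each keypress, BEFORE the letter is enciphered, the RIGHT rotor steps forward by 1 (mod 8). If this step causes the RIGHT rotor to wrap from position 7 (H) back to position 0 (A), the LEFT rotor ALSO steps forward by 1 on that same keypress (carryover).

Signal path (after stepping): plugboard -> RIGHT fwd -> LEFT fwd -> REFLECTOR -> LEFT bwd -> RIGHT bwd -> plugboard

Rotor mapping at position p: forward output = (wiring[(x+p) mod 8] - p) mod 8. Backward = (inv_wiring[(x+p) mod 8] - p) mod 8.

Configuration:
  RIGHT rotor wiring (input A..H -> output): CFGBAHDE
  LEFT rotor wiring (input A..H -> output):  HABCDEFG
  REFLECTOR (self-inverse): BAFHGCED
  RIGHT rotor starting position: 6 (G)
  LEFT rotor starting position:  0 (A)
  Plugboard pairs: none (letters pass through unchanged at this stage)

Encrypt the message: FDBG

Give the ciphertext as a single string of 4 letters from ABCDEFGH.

Answer: EADA

Derivation:
Char 1 ('F'): step: R->7, L=0; F->plug->F->R->B->L->A->refl->B->L'->C->R'->E->plug->E
Char 2 ('D'): step: R->0, L->1 (L advanced); D->plug->D->R->B->L->A->refl->B->L'->C->R'->A->plug->A
Char 3 ('B'): step: R->1, L=1; B->plug->B->R->F->L->E->refl->G->L'->H->R'->D->plug->D
Char 4 ('G'): step: R->2, L=1; G->plug->G->R->A->L->H->refl->D->L'->E->R'->A->plug->A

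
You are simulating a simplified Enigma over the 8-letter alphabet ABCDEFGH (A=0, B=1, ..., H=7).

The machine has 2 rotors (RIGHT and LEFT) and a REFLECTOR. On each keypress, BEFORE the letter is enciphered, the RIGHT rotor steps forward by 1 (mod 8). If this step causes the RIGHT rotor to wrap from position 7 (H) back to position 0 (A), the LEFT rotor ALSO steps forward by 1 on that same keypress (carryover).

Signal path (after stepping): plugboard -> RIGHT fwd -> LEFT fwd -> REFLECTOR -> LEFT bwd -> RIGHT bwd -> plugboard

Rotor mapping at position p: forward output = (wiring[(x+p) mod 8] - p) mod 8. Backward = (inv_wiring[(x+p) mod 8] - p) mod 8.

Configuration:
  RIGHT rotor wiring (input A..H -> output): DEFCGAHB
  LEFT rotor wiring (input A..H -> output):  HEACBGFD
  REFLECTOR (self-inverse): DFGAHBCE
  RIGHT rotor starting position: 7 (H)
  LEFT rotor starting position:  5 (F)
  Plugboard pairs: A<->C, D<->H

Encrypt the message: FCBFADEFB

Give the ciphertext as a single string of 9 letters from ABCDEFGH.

Char 1 ('F'): step: R->0, L->6 (L advanced); F->plug->F->R->A->L->H->refl->E->L'->F->R'->C->plug->A
Char 2 ('C'): step: R->1, L=6; C->plug->A->R->D->L->G->refl->C->L'->E->R'->B->plug->B
Char 3 ('B'): step: R->2, L=6; B->plug->B->R->A->L->H->refl->E->L'->F->R'->E->plug->E
Char 4 ('F'): step: R->3, L=6; F->plug->F->R->A->L->H->refl->E->L'->F->R'->C->plug->A
Char 5 ('A'): step: R->4, L=6; A->plug->C->R->D->L->G->refl->C->L'->E->R'->B->plug->B
Char 6 ('D'): step: R->5, L=6; D->plug->H->R->B->L->F->refl->B->L'->C->R'->B->plug->B
Char 7 ('E'): step: R->6, L=6; E->plug->E->R->H->L->A->refl->D->L'->G->R'->D->plug->H
Char 8 ('F'): step: R->7, L=6; F->plug->F->R->H->L->A->refl->D->L'->G->R'->D->plug->H
Char 9 ('B'): step: R->0, L->7 (L advanced); B->plug->B->R->E->L->D->refl->A->L'->B->R'->H->plug->D

Answer: ABEABBHHD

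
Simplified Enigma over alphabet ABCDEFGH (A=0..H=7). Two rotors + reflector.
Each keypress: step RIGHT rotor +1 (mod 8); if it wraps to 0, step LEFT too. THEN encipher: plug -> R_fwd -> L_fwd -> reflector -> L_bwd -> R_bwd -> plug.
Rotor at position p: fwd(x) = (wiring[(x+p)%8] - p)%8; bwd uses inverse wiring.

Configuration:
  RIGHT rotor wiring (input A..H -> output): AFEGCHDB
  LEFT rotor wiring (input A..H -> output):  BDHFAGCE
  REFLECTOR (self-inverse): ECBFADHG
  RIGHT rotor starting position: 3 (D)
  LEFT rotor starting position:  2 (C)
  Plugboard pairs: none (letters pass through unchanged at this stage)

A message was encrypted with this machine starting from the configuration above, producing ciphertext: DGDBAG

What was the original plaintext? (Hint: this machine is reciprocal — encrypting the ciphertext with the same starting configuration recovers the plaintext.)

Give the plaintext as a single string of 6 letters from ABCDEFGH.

Char 1 ('D'): step: R->4, L=2; D->plug->D->R->F->L->C->refl->B->L'->H->R'->C->plug->C
Char 2 ('G'): step: R->5, L=2; G->plug->G->R->B->L->D->refl->F->L'->A->R'->E->plug->E
Char 3 ('D'): step: R->6, L=2; D->plug->D->R->H->L->B->refl->C->L'->F->R'->A->plug->A
Char 4 ('B'): step: R->7, L=2; B->plug->B->R->B->L->D->refl->F->L'->A->R'->G->plug->G
Char 5 ('A'): step: R->0, L->3 (L advanced); A->plug->A->R->A->L->C->refl->B->L'->E->R'->C->plug->C
Char 6 ('G'): step: R->1, L=3; G->plug->G->R->A->L->C->refl->B->L'->E->R'->A->plug->A

Answer: CEAGCA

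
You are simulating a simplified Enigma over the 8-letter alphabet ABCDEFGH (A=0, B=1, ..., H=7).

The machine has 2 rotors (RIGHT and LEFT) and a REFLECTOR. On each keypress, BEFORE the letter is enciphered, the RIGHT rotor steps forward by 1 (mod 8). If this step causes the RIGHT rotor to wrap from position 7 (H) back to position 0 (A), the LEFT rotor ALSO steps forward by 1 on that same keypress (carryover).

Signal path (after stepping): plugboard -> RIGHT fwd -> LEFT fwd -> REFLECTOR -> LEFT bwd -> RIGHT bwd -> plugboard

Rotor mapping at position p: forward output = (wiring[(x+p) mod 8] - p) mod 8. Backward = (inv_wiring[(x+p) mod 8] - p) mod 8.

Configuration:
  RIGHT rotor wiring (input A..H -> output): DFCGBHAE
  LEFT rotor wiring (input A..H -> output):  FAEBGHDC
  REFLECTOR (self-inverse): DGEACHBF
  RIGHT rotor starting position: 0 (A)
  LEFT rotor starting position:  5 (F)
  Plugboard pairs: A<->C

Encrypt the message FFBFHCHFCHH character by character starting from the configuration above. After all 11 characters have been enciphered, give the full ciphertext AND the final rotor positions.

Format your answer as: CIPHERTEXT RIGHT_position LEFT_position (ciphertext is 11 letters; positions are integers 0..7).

Char 1 ('F'): step: R->1, L=5; F->plug->F->R->H->L->B->refl->G->L'->B->R'->B->plug->B
Char 2 ('F'): step: R->2, L=5; F->plug->F->R->C->L->F->refl->H->L'->F->R'->D->plug->D
Char 3 ('B'): step: R->3, L=5; B->plug->B->R->G->L->E->refl->C->L'->A->R'->F->plug->F
Char 4 ('F'): step: R->4, L=5; F->plug->F->R->B->L->G->refl->B->L'->H->R'->E->plug->E
Char 5 ('H'): step: R->5, L=5; H->plug->H->R->E->L->D->refl->A->L'->D->R'->B->plug->B
Char 6 ('C'): step: R->6, L=5; C->plug->A->R->C->L->F->refl->H->L'->F->R'->C->plug->A
Char 7 ('H'): step: R->7, L=5; H->plug->H->R->B->L->G->refl->B->L'->H->R'->E->plug->E
Char 8 ('F'): step: R->0, L->6 (L advanced); F->plug->F->R->H->L->B->refl->G->L'->E->R'->H->plug->H
Char 9 ('C'): step: R->1, L=6; C->plug->A->R->E->L->G->refl->B->L'->H->R'->F->plug->F
Char 10 ('H'): step: R->2, L=6; H->plug->H->R->D->L->C->refl->E->L'->B->R'->G->plug->G
Char 11 ('H'): step: R->3, L=6; H->plug->H->R->H->L->B->refl->G->L'->E->R'->C->plug->A
Final: ciphertext=BDFEBAEHFGA, RIGHT=3, LEFT=6

Answer: BDFEBAEHFGA 3 6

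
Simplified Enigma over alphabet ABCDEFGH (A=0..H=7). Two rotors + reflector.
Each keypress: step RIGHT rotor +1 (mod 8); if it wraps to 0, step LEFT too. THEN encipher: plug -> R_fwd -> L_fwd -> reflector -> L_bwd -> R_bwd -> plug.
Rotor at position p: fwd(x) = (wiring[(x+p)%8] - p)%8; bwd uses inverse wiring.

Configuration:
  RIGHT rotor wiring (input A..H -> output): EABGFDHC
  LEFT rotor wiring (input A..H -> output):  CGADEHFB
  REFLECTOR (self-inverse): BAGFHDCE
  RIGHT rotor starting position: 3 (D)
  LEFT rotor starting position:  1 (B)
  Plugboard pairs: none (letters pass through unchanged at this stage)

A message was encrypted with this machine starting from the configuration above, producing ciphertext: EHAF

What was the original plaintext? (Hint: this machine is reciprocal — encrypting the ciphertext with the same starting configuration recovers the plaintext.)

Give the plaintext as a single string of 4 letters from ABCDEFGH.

Char 1 ('E'): step: R->4, L=1; E->plug->E->R->A->L->F->refl->D->L'->D->R'->C->plug->C
Char 2 ('H'): step: R->5, L=1; H->plug->H->R->A->L->F->refl->D->L'->D->R'->E->plug->E
Char 3 ('A'): step: R->6, L=1; A->plug->A->R->B->L->H->refl->E->L'->F->R'->H->plug->H
Char 4 ('F'): step: R->7, L=1; F->plug->F->R->G->L->A->refl->B->L'->H->R'->E->plug->E

Answer: CEHE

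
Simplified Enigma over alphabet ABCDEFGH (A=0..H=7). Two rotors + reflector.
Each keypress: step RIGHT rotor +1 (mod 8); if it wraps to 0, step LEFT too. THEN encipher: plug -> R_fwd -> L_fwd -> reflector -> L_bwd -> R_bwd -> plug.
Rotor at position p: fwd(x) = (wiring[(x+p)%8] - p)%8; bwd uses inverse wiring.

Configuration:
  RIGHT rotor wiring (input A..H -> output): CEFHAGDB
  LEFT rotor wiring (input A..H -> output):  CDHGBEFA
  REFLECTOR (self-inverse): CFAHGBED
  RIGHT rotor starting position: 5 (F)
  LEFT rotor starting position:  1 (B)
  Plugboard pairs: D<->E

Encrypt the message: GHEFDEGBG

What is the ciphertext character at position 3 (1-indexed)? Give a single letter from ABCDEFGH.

Char 1 ('G'): step: R->6, L=1; G->plug->G->R->C->L->F->refl->B->L'->H->R'->E->plug->D
Char 2 ('H'): step: R->7, L=1; H->plug->H->R->E->L->D->refl->H->L'->G->R'->D->plug->E
Char 3 ('E'): step: R->0, L->2 (L advanced); E->plug->D->R->H->L->B->refl->F->L'->A->R'->E->plug->D

D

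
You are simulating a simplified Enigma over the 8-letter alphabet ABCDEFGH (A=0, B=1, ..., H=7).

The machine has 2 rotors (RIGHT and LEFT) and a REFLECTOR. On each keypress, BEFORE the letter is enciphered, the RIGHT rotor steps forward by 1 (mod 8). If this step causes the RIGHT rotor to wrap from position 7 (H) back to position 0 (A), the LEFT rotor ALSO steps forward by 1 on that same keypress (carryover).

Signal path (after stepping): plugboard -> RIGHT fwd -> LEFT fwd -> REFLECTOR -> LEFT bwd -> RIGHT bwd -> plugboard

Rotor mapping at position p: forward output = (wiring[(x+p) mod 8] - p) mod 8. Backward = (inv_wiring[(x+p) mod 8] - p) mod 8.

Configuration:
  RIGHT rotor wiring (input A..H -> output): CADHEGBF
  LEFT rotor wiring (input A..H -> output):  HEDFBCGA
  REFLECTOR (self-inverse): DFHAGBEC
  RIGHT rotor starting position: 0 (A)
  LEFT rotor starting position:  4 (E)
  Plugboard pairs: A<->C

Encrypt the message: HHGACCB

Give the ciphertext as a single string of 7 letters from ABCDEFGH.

Answer: DACFEFA

Derivation:
Char 1 ('H'): step: R->1, L=4; H->plug->H->R->B->L->G->refl->E->L'->D->R'->D->plug->D
Char 2 ('H'): step: R->2, L=4; H->plug->H->R->G->L->H->refl->C->L'->C->R'->C->plug->A
Char 3 ('G'): step: R->3, L=4; G->plug->G->R->F->L->A->refl->D->L'->E->R'->A->plug->C
Char 4 ('A'): step: R->4, L=4; A->plug->C->R->F->L->A->refl->D->L'->E->R'->F->plug->F
Char 5 ('C'): step: R->5, L=4; C->plug->A->R->B->L->G->refl->E->L'->D->R'->E->plug->E
Char 6 ('C'): step: R->6, L=4; C->plug->A->R->D->L->E->refl->G->L'->B->R'->F->plug->F
Char 7 ('B'): step: R->7, L=4; B->plug->B->R->D->L->E->refl->G->L'->B->R'->C->plug->A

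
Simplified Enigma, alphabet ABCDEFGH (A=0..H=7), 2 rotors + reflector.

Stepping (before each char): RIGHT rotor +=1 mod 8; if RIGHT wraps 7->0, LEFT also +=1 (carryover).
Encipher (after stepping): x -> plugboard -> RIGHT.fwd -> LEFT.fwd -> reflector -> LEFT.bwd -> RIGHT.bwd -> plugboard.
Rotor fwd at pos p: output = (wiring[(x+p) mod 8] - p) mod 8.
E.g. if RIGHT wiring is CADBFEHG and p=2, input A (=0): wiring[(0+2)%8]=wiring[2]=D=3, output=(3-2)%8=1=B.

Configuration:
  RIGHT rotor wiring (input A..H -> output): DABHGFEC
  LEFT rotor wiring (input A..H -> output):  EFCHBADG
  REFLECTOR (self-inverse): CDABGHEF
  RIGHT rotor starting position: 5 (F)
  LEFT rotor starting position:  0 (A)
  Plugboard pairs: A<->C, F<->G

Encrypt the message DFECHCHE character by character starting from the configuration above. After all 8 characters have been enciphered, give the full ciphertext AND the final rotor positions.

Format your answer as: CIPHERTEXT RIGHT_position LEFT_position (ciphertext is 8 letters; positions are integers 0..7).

Char 1 ('D'): step: R->6, L=0; D->plug->D->R->C->L->C->refl->A->L'->F->R'->C->plug->A
Char 2 ('F'): step: R->7, L=0; F->plug->G->R->G->L->D->refl->B->L'->E->R'->B->plug->B
Char 3 ('E'): step: R->0, L->1 (L advanced); E->plug->E->R->G->L->F->refl->H->L'->E->R'->G->plug->F
Char 4 ('C'): step: R->1, L=1; C->plug->A->R->H->L->D->refl->B->L'->B->R'->G->plug->F
Char 5 ('H'): step: R->2, L=1; H->plug->H->R->G->L->F->refl->H->L'->E->R'->C->plug->A
Char 6 ('C'): step: R->3, L=1; C->plug->A->R->E->L->H->refl->F->L'->G->R'->H->plug->H
Char 7 ('H'): step: R->4, L=1; H->plug->H->R->D->L->A->refl->C->L'->F->R'->G->plug->F
Char 8 ('E'): step: R->5, L=1; E->plug->E->R->D->L->A->refl->C->L'->F->R'->C->plug->A
Final: ciphertext=ABFFAHFA, RIGHT=5, LEFT=1

Answer: ABFFAHFA 5 1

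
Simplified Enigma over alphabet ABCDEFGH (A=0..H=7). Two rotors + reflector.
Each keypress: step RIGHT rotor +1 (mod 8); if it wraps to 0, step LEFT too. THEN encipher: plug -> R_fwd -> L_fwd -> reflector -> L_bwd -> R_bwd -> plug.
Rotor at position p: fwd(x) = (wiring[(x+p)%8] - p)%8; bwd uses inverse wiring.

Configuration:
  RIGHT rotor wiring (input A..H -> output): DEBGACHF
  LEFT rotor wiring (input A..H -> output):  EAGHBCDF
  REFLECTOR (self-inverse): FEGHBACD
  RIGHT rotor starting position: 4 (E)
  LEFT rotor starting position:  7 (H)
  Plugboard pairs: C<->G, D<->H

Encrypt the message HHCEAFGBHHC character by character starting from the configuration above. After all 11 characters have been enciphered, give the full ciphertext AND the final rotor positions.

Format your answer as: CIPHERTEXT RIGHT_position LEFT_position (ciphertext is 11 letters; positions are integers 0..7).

Char 1 ('H'): step: R->5, L=7; H->plug->D->R->G->L->D->refl->H->L'->D->R'->H->plug->D
Char 2 ('H'): step: R->6, L=7; H->plug->D->R->G->L->D->refl->H->L'->D->R'->E->plug->E
Char 3 ('C'): step: R->7, L=7; C->plug->G->R->D->L->H->refl->D->L'->G->R'->A->plug->A
Char 4 ('E'): step: R->0, L->0 (L advanced); E->plug->E->R->A->L->E->refl->B->L'->E->R'->B->plug->B
Char 5 ('A'): step: R->1, L=0; A->plug->A->R->D->L->H->refl->D->L'->G->R'->F->plug->F
Char 6 ('F'): step: R->2, L=0; F->plug->F->R->D->L->H->refl->D->L'->G->R'->C->plug->G
Char 7 ('G'): step: R->3, L=0; G->plug->C->R->H->L->F->refl->A->L'->B->R'->G->plug->C
Char 8 ('B'): step: R->4, L=0; B->plug->B->R->G->L->D->refl->H->L'->D->R'->C->plug->G
Char 9 ('H'): step: R->5, L=0; H->plug->D->R->G->L->D->refl->H->L'->D->R'->H->plug->D
Char 10 ('H'): step: R->6, L=0; H->plug->D->R->G->L->D->refl->H->L'->D->R'->E->plug->E
Char 11 ('C'): step: R->7, L=0; C->plug->G->R->D->L->H->refl->D->L'->G->R'->A->plug->A
Final: ciphertext=DEABFGCGDEA, RIGHT=7, LEFT=0

Answer: DEABFGCGDEA 7 0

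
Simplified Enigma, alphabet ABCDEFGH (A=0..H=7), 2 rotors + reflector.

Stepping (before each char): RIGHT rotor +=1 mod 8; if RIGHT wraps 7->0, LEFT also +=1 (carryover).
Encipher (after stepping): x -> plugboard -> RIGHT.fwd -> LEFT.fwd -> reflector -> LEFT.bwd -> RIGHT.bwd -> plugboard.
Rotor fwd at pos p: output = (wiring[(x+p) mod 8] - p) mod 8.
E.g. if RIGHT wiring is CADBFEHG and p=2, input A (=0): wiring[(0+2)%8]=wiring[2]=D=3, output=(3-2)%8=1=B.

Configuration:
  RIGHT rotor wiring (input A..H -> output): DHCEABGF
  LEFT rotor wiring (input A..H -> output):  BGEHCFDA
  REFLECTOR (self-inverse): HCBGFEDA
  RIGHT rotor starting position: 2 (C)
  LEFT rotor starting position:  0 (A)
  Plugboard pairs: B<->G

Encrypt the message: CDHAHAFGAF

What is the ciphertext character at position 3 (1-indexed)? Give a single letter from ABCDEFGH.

Char 1 ('C'): step: R->3, L=0; C->plug->C->R->G->L->D->refl->G->L'->B->R'->A->plug->A
Char 2 ('D'): step: R->4, L=0; D->plug->D->R->B->L->G->refl->D->L'->G->R'->G->plug->B
Char 3 ('H'): step: R->5, L=0; H->plug->H->R->D->L->H->refl->A->L'->H->R'->G->plug->B

B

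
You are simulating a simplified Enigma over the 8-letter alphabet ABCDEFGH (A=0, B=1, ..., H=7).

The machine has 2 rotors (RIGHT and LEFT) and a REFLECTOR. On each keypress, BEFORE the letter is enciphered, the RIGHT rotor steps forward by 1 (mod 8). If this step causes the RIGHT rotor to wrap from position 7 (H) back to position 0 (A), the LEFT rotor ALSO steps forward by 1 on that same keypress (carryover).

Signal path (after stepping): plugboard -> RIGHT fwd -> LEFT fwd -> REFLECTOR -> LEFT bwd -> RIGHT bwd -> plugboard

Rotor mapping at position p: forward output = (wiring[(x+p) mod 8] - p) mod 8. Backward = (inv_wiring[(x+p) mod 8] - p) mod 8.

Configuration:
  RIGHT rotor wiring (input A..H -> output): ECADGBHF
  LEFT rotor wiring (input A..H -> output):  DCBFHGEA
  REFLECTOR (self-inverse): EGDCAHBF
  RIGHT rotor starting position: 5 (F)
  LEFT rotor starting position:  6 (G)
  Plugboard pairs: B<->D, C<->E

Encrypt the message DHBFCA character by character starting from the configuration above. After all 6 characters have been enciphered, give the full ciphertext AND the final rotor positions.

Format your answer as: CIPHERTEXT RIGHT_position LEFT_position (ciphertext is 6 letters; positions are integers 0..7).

Answer: HADDDB 3 7

Derivation:
Char 1 ('D'): step: R->6, L=6; D->plug->B->R->H->L->A->refl->E->L'->D->R'->H->plug->H
Char 2 ('H'): step: R->7, L=6; H->plug->H->R->A->L->G->refl->B->L'->G->R'->A->plug->A
Char 3 ('B'): step: R->0, L->7 (L advanced); B->plug->D->R->D->L->C->refl->D->L'->C->R'->B->plug->D
Char 4 ('F'): step: R->1, L=7; F->plug->F->R->G->L->H->refl->F->L'->H->R'->B->plug->D
Char 5 ('C'): step: R->2, L=7; C->plug->E->R->F->L->A->refl->E->L'->B->R'->B->plug->D
Char 6 ('A'): step: R->3, L=7; A->plug->A->R->A->L->B->refl->G->L'->E->R'->D->plug->B
Final: ciphertext=HADDDB, RIGHT=3, LEFT=7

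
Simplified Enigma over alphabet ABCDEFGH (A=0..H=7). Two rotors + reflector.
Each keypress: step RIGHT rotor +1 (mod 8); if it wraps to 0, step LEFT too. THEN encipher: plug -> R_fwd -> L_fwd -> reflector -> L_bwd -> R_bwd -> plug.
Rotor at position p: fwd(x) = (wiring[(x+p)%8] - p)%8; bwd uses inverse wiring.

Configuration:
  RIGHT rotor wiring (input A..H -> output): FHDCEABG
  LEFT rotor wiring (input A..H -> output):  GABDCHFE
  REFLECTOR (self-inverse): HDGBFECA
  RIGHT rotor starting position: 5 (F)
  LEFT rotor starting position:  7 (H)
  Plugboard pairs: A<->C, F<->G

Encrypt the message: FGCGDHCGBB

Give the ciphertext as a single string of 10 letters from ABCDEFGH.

Char 1 ('F'): step: R->6, L=7; F->plug->G->R->G->L->A->refl->H->L'->B->R'->D->plug->D
Char 2 ('G'): step: R->7, L=7; G->plug->F->R->F->L->D->refl->B->L'->C->R'->H->plug->H
Char 3 ('C'): step: R->0, L->0 (L advanced); C->plug->A->R->F->L->H->refl->A->L'->B->R'->G->plug->F
Char 4 ('G'): step: R->1, L=0; G->plug->F->R->A->L->G->refl->C->L'->E->R'->H->plug->H
Char 5 ('D'): step: R->2, L=0; D->plug->D->R->G->L->F->refl->E->L'->H->R'->E->plug->E
Char 6 ('H'): step: R->3, L=0; H->plug->H->R->A->L->G->refl->C->L'->E->R'->G->plug->F
Char 7 ('C'): step: R->4, L=0; C->plug->A->R->A->L->G->refl->C->L'->E->R'->B->plug->B
Char 8 ('G'): step: R->5, L=0; G->plug->F->R->G->L->F->refl->E->L'->H->R'->H->plug->H
Char 9 ('B'): step: R->6, L=0; B->plug->B->R->A->L->G->refl->C->L'->E->R'->F->plug->G
Char 10 ('B'): step: R->7, L=0; B->plug->B->R->G->L->F->refl->E->L'->H->R'->A->plug->C

Answer: DHFHEFBHGC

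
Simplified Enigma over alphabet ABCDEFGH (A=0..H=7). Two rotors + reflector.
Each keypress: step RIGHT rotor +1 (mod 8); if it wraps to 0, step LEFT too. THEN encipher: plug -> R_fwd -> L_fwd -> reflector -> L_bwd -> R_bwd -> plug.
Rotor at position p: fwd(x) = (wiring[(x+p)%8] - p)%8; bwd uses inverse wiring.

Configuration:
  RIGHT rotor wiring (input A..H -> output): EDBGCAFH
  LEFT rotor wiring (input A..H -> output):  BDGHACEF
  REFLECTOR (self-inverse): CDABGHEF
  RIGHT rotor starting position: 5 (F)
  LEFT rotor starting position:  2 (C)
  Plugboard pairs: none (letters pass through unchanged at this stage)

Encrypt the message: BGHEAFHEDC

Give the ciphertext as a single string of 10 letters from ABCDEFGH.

Char 1 ('B'): step: R->6, L=2; B->plug->B->R->B->L->F->refl->H->L'->G->R'->C->plug->C
Char 2 ('G'): step: R->7, L=2; G->plug->G->R->B->L->F->refl->H->L'->G->R'->H->plug->H
Char 3 ('H'): step: R->0, L->3 (L advanced); H->plug->H->R->H->L->D->refl->B->L'->D->R'->B->plug->B
Char 4 ('E'): step: R->1, L=3; E->plug->E->R->H->L->D->refl->B->L'->D->R'->H->plug->H
Char 5 ('A'): step: R->2, L=3; A->plug->A->R->H->L->D->refl->B->L'->D->R'->E->plug->E
Char 6 ('F'): step: R->3, L=3; F->plug->F->R->B->L->F->refl->H->L'->C->R'->D->plug->D
Char 7 ('H'): step: R->4, L=3; H->plug->H->R->C->L->H->refl->F->L'->B->R'->C->plug->C
Char 8 ('E'): step: R->5, L=3; E->plug->E->R->G->L->A->refl->C->L'->E->R'->F->plug->F
Char 9 ('D'): step: R->6, L=3; D->plug->D->R->F->L->G->refl->E->L'->A->R'->F->plug->F
Char 10 ('C'): step: R->7, L=3; C->plug->C->R->E->L->C->refl->A->L'->G->R'->H->plug->H

Answer: CHBHEDCFFH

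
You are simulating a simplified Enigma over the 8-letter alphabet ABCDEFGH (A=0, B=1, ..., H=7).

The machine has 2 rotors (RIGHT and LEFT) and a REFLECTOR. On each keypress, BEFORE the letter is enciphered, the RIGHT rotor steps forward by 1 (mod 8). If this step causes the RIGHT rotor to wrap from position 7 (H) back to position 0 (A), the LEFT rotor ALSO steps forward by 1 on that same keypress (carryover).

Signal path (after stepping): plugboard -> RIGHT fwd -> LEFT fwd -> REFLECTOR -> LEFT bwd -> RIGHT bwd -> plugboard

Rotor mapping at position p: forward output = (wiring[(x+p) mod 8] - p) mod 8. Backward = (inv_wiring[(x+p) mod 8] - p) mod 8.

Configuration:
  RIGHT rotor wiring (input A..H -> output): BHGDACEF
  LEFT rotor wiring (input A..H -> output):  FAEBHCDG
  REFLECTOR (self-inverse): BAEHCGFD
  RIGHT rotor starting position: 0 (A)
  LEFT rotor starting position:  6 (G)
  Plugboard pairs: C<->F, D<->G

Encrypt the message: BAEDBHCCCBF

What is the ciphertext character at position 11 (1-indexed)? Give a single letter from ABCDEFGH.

Char 1 ('B'): step: R->1, L=6; B->plug->B->R->F->L->D->refl->H->L'->C->R'->C->plug->F
Char 2 ('A'): step: R->2, L=6; A->plug->A->R->E->L->G->refl->F->L'->A->R'->D->plug->G
Char 3 ('E'): step: R->3, L=6; E->plug->E->R->C->L->H->refl->D->L'->F->R'->B->plug->B
Char 4 ('D'): step: R->4, L=6; D->plug->G->R->C->L->H->refl->D->L'->F->R'->E->plug->E
Char 5 ('B'): step: R->5, L=6; B->plug->B->R->H->L->E->refl->C->L'->D->R'->H->plug->H
Char 6 ('H'): step: R->6, L=6; H->plug->H->R->E->L->G->refl->F->L'->A->R'->E->plug->E
Char 7 ('C'): step: R->7, L=6; C->plug->F->R->B->L->A->refl->B->L'->G->R'->A->plug->A
Char 8 ('C'): step: R->0, L->7 (L advanced); C->plug->F->R->C->L->B->refl->A->L'->F->R'->H->plug->H
Char 9 ('C'): step: R->1, L=7; C->plug->F->R->D->L->F->refl->G->L'->B->R'->E->plug->E
Char 10 ('B'): step: R->2, L=7; B->plug->B->R->B->L->G->refl->F->L'->D->R'->F->plug->C
Char 11 ('F'): step: R->3, L=7; F->plug->C->R->H->L->E->refl->C->L'->E->R'->G->plug->D

D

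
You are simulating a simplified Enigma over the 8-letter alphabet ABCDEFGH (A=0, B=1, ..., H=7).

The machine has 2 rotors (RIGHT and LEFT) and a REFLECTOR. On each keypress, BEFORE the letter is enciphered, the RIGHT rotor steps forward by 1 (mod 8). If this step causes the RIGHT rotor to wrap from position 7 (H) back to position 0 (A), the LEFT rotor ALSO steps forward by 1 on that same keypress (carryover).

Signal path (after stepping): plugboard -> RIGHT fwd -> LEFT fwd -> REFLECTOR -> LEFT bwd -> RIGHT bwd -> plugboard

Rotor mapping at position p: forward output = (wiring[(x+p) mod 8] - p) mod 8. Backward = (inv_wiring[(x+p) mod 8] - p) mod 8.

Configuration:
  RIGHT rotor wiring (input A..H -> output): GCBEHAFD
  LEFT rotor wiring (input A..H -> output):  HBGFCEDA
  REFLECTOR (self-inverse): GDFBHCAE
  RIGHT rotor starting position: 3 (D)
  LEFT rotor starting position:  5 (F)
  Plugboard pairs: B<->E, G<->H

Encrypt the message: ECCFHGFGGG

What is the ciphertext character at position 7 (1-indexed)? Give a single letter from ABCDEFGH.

Char 1 ('E'): step: R->4, L=5; E->plug->B->R->E->L->E->refl->H->L'->A->R'->H->plug->G
Char 2 ('C'): step: R->5, L=5; C->plug->C->R->G->L->A->refl->G->L'->B->R'->D->plug->D
Char 3 ('C'): step: R->6, L=5; C->plug->C->R->A->L->H->refl->E->L'->E->R'->D->plug->D
Char 4 ('F'): step: R->7, L=5; F->plug->F->R->A->L->H->refl->E->L'->E->R'->A->plug->A
Char 5 ('H'): step: R->0, L->6 (L advanced); H->plug->G->R->F->L->H->refl->E->L'->G->R'->A->plug->A
Char 6 ('G'): step: R->1, L=6; G->plug->H->R->F->L->H->refl->E->L'->G->R'->D->plug->D
Char 7 ('F'): step: R->2, L=6; F->plug->F->R->B->L->C->refl->F->L'->A->R'->H->plug->G

G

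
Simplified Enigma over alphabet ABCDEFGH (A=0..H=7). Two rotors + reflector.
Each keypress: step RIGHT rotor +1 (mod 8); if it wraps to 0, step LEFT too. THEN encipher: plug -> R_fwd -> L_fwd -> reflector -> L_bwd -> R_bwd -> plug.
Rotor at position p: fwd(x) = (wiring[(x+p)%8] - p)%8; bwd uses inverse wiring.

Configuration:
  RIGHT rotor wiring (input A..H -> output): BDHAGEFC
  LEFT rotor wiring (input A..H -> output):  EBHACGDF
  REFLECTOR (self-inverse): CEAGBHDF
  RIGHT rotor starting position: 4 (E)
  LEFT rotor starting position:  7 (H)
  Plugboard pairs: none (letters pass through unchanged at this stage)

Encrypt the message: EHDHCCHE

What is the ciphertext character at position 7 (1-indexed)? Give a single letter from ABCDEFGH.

Char 1 ('E'): step: R->5, L=7; E->plug->E->R->G->L->H->refl->F->L'->B->R'->H->plug->H
Char 2 ('H'): step: R->6, L=7; H->plug->H->R->G->L->H->refl->F->L'->B->R'->E->plug->E
Char 3 ('D'): step: R->7, L=7; D->plug->D->R->A->L->G->refl->D->L'->F->R'->G->plug->G
Char 4 ('H'): step: R->0, L->0 (L advanced); H->plug->H->R->C->L->H->refl->F->L'->H->R'->C->plug->C
Char 5 ('C'): step: R->1, L=0; C->plug->C->R->H->L->F->refl->H->L'->C->R'->A->plug->A
Char 6 ('C'): step: R->2, L=0; C->plug->C->R->E->L->C->refl->A->L'->D->R'->E->plug->E
Char 7 ('H'): step: R->3, L=0; H->plug->H->R->E->L->C->refl->A->L'->D->R'->B->plug->B

B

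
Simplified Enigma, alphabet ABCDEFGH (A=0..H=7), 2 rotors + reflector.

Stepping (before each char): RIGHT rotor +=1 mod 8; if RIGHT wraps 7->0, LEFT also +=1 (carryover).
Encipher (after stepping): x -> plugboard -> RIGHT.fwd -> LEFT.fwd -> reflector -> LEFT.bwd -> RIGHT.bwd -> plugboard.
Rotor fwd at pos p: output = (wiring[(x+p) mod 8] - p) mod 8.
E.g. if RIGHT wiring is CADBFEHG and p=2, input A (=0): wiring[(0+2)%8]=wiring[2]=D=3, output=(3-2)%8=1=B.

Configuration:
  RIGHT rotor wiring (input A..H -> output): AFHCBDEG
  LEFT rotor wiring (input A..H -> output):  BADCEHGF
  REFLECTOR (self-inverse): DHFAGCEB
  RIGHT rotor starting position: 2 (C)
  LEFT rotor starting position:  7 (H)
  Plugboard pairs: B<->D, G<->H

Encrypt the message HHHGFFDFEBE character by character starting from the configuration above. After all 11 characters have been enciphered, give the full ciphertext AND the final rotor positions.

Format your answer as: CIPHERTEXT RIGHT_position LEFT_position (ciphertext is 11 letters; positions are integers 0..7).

Char 1 ('H'): step: R->3, L=7; H->plug->G->R->C->L->B->refl->H->L'->H->R'->A->plug->A
Char 2 ('H'): step: R->4, L=7; H->plug->G->R->D->L->E->refl->G->L'->A->R'->C->plug->C
Char 3 ('H'): step: R->5, L=7; H->plug->G->R->F->L->F->refl->C->L'->B->R'->C->plug->C
Char 4 ('G'): step: R->6, L=7; G->plug->H->R->F->L->F->refl->C->L'->B->R'->E->plug->E
Char 5 ('F'): step: R->7, L=7; F->plug->F->R->C->L->B->refl->H->L'->H->R'->A->plug->A
Char 6 ('F'): step: R->0, L->0 (L advanced); F->plug->F->R->D->L->C->refl->F->L'->H->R'->C->plug->C
Char 7 ('D'): step: R->1, L=0; D->plug->B->R->G->L->G->refl->E->L'->E->R'->A->plug->A
Char 8 ('F'): step: R->2, L=0; F->plug->F->R->E->L->E->refl->G->L'->G->R'->G->plug->H
Char 9 ('E'): step: R->3, L=0; E->plug->E->R->D->L->C->refl->F->L'->H->R'->A->plug->A
Char 10 ('B'): step: R->4, L=0; B->plug->D->R->C->L->D->refl->A->L'->B->R'->F->plug->F
Char 11 ('E'): step: R->5, L=0; E->plug->E->R->A->L->B->refl->H->L'->F->R'->G->plug->H
Final: ciphertext=ACCEACAHAFH, RIGHT=5, LEFT=0

Answer: ACCEACAHAFH 5 0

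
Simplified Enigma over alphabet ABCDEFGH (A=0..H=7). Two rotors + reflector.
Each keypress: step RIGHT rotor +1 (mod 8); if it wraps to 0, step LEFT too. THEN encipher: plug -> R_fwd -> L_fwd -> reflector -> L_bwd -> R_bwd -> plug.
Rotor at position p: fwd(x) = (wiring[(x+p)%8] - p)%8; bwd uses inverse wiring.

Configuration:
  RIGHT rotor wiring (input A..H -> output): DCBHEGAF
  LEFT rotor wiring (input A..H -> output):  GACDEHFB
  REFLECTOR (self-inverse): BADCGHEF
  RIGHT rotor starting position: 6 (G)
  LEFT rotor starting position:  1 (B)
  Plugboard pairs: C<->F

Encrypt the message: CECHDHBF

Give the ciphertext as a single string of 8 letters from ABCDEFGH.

Answer: BBFGFGEE

Derivation:
Char 1 ('C'): step: R->7, L=1; C->plug->F->R->F->L->E->refl->G->L'->E->R'->B->plug->B
Char 2 ('E'): step: R->0, L->2 (L advanced); E->plug->E->R->E->L->D->refl->C->L'->C->R'->B->plug->B
Char 3 ('C'): step: R->1, L=2; C->plug->F->R->H->L->G->refl->E->L'->G->R'->C->plug->F
Char 4 ('H'): step: R->2, L=2; H->plug->H->R->A->L->A->refl->B->L'->B->R'->G->plug->G
Char 5 ('D'): step: R->3, L=2; D->plug->D->R->F->L->H->refl->F->L'->D->R'->C->plug->F
Char 6 ('H'): step: R->4, L=2; H->plug->H->R->D->L->F->refl->H->L'->F->R'->G->plug->G
Char 7 ('B'): step: R->5, L=2; B->plug->B->R->D->L->F->refl->H->L'->F->R'->E->plug->E
Char 8 ('F'): step: R->6, L=2; F->plug->C->R->F->L->H->refl->F->L'->D->R'->E->plug->E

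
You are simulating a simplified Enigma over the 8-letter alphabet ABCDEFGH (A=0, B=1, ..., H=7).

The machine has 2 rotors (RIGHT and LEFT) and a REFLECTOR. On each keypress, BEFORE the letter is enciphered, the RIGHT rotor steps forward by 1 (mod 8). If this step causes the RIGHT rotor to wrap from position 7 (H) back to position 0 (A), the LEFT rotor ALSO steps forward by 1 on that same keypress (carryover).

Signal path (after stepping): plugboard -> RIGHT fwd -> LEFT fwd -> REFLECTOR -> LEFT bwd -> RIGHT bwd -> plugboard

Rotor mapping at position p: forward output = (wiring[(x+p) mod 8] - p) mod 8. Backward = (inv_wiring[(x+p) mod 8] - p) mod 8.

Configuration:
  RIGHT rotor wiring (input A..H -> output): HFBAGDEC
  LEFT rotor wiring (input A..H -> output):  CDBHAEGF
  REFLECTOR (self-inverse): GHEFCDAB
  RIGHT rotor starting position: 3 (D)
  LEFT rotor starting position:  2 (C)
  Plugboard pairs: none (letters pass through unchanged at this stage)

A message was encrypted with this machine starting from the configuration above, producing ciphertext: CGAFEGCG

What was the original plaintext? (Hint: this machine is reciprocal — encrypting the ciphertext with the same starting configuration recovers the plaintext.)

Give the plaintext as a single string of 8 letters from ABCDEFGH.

Answer: BFFBAFFA

Derivation:
Char 1 ('C'): step: R->4, L=2; C->plug->C->R->A->L->H->refl->B->L'->H->R'->B->plug->B
Char 2 ('G'): step: R->5, L=2; G->plug->G->R->D->L->C->refl->E->L'->E->R'->F->plug->F
Char 3 ('A'): step: R->6, L=2; A->plug->A->R->G->L->A->refl->G->L'->C->R'->F->plug->F
Char 4 ('F'): step: R->7, L=2; F->plug->F->R->H->L->B->refl->H->L'->A->R'->B->plug->B
Char 5 ('E'): step: R->0, L->3 (L advanced); E->plug->E->R->G->L->A->refl->G->L'->H->R'->A->plug->A
Char 6 ('G'): step: R->1, L=3; G->plug->G->R->B->L->F->refl->D->L'->D->R'->F->plug->F
Char 7 ('C'): step: R->2, L=3; C->plug->C->R->E->L->C->refl->E->L'->A->R'->F->plug->F
Char 8 ('G'): step: R->3, L=3; G->plug->G->R->C->L->B->refl->H->L'->F->R'->A->plug->A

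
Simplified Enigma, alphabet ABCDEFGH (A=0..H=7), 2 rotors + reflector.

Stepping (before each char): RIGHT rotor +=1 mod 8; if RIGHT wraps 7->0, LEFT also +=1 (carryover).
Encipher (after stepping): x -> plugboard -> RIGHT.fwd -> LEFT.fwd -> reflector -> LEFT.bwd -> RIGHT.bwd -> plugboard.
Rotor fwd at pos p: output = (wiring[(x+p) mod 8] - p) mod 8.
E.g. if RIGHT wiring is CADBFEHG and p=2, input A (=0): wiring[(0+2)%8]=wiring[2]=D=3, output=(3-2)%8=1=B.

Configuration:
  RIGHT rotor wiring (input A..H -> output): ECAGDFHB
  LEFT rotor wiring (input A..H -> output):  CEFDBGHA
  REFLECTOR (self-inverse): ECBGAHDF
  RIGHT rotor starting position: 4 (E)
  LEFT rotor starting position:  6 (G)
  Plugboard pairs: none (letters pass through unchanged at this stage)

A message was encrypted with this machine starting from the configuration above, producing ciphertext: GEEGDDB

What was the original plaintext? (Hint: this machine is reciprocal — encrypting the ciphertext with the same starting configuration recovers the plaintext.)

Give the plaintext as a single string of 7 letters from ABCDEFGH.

Char 1 ('G'): step: R->5, L=6; G->plug->G->R->B->L->C->refl->B->L'->A->R'->A->plug->A
Char 2 ('E'): step: R->6, L=6; E->plug->E->R->C->L->E->refl->A->L'->H->R'->H->plug->H
Char 3 ('E'): step: R->7, L=6; E->plug->E->R->H->L->A->refl->E->L'->C->R'->A->plug->A
Char 4 ('G'): step: R->0, L->7 (L advanced); G->plug->G->R->H->L->A->refl->E->L'->E->R'->A->plug->A
Char 5 ('D'): step: R->1, L=7; D->plug->D->R->C->L->F->refl->H->L'->G->R'->F->plug->F
Char 6 ('D'): step: R->2, L=7; D->plug->D->R->D->L->G->refl->D->L'->B->R'->C->plug->C
Char 7 ('B'): step: R->3, L=7; B->plug->B->R->A->L->B->refl->C->L'->F->R'->H->plug->H

Answer: AHAAFCH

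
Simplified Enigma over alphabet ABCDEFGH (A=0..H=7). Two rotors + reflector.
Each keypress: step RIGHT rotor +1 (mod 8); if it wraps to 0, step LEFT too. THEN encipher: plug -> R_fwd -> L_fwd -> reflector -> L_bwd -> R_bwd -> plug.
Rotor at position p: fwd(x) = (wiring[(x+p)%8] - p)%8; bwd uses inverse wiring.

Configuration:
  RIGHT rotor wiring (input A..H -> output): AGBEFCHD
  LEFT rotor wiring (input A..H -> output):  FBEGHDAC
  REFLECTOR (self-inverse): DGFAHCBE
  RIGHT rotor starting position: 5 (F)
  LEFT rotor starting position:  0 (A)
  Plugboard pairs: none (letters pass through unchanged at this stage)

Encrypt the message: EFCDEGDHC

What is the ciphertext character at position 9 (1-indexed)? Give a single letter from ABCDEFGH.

Char 1 ('E'): step: R->6, L=0; E->plug->E->R->D->L->G->refl->B->L'->B->R'->A->plug->A
Char 2 ('F'): step: R->7, L=0; F->plug->F->R->G->L->A->refl->D->L'->F->R'->E->plug->E
Char 3 ('C'): step: R->0, L->1 (L advanced); C->plug->C->R->B->L->D->refl->A->L'->A->R'->A->plug->A
Char 4 ('D'): step: R->1, L=1; D->plug->D->R->E->L->C->refl->F->L'->C->R'->G->plug->G
Char 5 ('E'): step: R->2, L=1; E->plug->E->R->F->L->H->refl->E->L'->H->R'->A->plug->A
Char 6 ('G'): step: R->3, L=1; G->plug->G->R->D->L->G->refl->B->L'->G->R'->H->plug->H
Char 7 ('D'): step: R->4, L=1; D->plug->D->R->H->L->E->refl->H->L'->F->R'->G->plug->G
Char 8 ('H'): step: R->5, L=1; H->plug->H->R->A->L->A->refl->D->L'->B->R'->E->plug->E
Char 9 ('C'): step: R->6, L=1; C->plug->C->R->C->L->F->refl->C->L'->E->R'->H->plug->H

H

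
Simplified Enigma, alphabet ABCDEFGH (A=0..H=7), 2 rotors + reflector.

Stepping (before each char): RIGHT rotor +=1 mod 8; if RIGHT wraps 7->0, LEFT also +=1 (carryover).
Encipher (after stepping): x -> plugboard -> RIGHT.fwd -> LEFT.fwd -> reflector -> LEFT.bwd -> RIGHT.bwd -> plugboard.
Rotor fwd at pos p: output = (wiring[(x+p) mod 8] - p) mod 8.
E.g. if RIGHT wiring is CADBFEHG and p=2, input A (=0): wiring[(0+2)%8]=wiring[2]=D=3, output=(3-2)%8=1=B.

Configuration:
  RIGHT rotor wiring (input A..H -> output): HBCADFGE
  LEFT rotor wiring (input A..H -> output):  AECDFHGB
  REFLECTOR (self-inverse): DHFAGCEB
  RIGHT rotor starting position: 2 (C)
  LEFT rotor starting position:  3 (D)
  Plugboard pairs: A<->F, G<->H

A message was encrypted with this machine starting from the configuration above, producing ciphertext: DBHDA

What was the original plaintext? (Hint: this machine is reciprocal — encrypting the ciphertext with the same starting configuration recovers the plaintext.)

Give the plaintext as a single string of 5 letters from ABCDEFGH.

Char 1 ('D'): step: R->3, L=3; D->plug->D->R->D->L->D->refl->A->L'->A->R'->B->plug->B
Char 2 ('B'): step: R->4, L=3; B->plug->B->R->B->L->C->refl->F->L'->F->R'->F->plug->A
Char 3 ('H'): step: R->5, L=3; H->plug->G->R->D->L->D->refl->A->L'->A->R'->A->plug->F
Char 4 ('D'): step: R->6, L=3; D->plug->D->R->D->L->D->refl->A->L'->A->R'->A->plug->F
Char 5 ('A'): step: R->7, L=3; A->plug->F->R->E->L->G->refl->E->L'->C->R'->C->plug->C

Answer: BAFFC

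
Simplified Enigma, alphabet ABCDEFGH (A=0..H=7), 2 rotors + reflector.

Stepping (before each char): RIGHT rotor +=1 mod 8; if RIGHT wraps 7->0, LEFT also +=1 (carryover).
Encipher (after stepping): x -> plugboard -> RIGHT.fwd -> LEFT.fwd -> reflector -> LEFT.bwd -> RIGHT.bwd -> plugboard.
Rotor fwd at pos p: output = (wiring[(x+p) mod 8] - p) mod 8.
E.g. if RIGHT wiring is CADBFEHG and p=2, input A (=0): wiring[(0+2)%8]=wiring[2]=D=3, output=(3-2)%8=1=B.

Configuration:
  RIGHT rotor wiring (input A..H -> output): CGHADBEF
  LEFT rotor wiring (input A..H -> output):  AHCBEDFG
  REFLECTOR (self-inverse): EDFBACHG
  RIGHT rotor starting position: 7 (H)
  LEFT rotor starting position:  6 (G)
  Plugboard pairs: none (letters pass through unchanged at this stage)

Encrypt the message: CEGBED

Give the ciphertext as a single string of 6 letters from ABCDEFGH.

Char 1 ('C'): step: R->0, L->7 (L advanced); C->plug->C->R->H->L->G->refl->H->L'->A->R'->D->plug->D
Char 2 ('E'): step: R->1, L=7; E->plug->E->R->A->L->H->refl->G->L'->H->R'->C->plug->C
Char 3 ('G'): step: R->2, L=7; G->plug->G->R->A->L->H->refl->G->L'->H->R'->D->plug->D
Char 4 ('B'): step: R->3, L=7; B->plug->B->R->A->L->H->refl->G->L'->H->R'->F->plug->F
Char 5 ('E'): step: R->4, L=7; E->plug->E->R->G->L->E->refl->A->L'->C->R'->F->plug->F
Char 6 ('D'): step: R->5, L=7; D->plug->D->R->F->L->F->refl->C->L'->E->R'->A->plug->A

Answer: DCDFFA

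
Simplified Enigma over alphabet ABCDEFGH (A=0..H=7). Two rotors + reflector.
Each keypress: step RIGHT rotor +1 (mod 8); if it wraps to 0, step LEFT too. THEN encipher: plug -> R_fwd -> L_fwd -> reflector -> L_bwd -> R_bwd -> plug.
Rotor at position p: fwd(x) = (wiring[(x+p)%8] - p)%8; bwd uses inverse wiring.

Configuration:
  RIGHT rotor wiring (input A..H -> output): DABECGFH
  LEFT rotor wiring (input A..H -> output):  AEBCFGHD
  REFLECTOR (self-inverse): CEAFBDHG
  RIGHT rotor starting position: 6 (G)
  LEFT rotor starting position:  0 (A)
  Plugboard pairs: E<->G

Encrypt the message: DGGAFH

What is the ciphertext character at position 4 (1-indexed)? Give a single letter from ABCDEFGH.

Char 1 ('D'): step: R->7, L=0; D->plug->D->R->C->L->B->refl->E->L'->B->R'->C->plug->C
Char 2 ('G'): step: R->0, L->1 (L advanced); G->plug->E->R->C->L->B->refl->E->L'->D->R'->A->plug->A
Char 3 ('G'): step: R->1, L=1; G->plug->E->R->F->L->G->refl->H->L'->H->R'->A->plug->A
Char 4 ('A'): step: R->2, L=1; A->plug->A->R->H->L->H->refl->G->L'->F->R'->F->plug->F

F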